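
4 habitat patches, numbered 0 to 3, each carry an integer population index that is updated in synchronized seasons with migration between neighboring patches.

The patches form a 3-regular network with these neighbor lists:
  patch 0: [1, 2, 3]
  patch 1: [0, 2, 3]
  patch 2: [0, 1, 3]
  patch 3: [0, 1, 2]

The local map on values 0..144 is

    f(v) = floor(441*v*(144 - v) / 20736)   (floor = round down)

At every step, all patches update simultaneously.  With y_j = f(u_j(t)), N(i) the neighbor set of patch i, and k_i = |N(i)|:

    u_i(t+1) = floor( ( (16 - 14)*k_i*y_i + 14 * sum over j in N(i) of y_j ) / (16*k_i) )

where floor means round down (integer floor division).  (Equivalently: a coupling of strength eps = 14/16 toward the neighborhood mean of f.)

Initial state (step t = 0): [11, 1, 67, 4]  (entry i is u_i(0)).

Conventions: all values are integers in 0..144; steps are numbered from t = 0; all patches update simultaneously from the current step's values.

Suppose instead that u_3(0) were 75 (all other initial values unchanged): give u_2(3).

Answer: u_2(3) = 84
Key observation: This trace re-runs the system from the modified initial state.

Derivation:
t=0: [11, 1, 67, 75]
t=1: [68, 73, 55, 55]
t=2: [106, 106, 107, 107]
t=3: [84, 84, 84, 84]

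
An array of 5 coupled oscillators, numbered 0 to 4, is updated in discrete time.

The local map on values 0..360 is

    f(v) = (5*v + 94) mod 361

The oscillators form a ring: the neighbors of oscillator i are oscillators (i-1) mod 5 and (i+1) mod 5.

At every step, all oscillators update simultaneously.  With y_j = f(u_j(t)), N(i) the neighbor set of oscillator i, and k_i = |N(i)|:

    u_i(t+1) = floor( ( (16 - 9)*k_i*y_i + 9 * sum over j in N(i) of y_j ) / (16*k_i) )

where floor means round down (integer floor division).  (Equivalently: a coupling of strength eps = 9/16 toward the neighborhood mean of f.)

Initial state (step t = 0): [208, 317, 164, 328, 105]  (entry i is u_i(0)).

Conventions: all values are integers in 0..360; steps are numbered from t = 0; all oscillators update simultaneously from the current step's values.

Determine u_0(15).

Simulating step by step:
t=0: [208, 317, 164, 328, 105]
t=1: [160, 171, 231, 253, 208]
t=2: [153, 194, 214, 181, 148]
t=3: [187, 210, 209, 175, 165]
t=4: [206, 128, 111, 179, 242]
t=5: [83, 97, 204, 259, 183]
t=6: [206, 145, 160, 223, 253]
t=7: [122, 102, 137, 181, 167]
t=8: [276, 218, 171, 195, 264]
t=9: [134, 116, 225, 308, 250]
t=10: [179, 187, 200, 194, 179]
t=11: [278, 212, 187, 227, 288]
t=12: [62, 128, 195, 175, 91]
t=13: [75, 114, 224, 258, 163]
t=14: [185, 199, 227, 221, 196]
t=15: [230, 127, 98, 190, 270]

Answer: u_0(15) = 230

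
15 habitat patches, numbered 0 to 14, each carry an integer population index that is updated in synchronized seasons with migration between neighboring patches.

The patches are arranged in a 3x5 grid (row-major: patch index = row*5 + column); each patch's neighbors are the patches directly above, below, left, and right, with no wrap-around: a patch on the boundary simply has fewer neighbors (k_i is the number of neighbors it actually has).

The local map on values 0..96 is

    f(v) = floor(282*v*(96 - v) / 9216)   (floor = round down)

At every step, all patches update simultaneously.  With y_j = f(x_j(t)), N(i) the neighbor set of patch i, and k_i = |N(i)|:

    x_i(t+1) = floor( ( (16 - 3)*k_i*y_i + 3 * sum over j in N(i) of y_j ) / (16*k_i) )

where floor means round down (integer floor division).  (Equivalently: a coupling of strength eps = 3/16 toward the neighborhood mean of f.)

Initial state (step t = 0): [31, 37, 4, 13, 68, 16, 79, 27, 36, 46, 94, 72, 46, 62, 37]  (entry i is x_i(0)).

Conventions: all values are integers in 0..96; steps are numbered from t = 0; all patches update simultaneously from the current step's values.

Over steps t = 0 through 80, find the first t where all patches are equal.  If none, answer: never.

Simulating step by step:
t=0: [31, 37, 4, 13, 68, 16, 79, 27, 36, 46, 94, 72, 46, 62, 37]  (not all equal)
t=1: [59, 60, 18, 35, 56, 38, 43, 55, 64, 68, 12, 49, 67, 64, 66]  (not all equal)
t=2: [66, 64, 46, 63, 66, 64, 68, 66, 62, 59, 37, 66, 60, 61, 60]  (not all equal)
t=3: [60, 62, 68, 63, 60, 61, 58, 60, 63, 65, 65, 60, 65, 65, 65]  (not all equal)
t=4: [65, 63, 59, 62, 65, 64, 66, 65, 62, 61, 61, 65, 61, 61, 61]  (not all equal)
t=5: [61, 62, 65, 63, 61, 62, 60, 61, 63, 64, 64, 61, 64, 64, 65]  (not all equal)
t=6: [64, 64, 61, 63, 64, 64, 65, 64, 63, 62, 62, 64, 62, 62, 61]  (not all equal)
t=7: [62, 62, 64, 63, 62, 62, 61, 62, 63, 63, 63, 62, 63, 64, 64]  (not all equal)
t=8: [64, 63, 62, 63, 63, 64, 64, 63, 63, 63, 63, 63, 63, 62, 62]  (not all equal)
t=9: [62, 62, 63, 63, 63, 62, 62, 63, 63, 63, 62, 62, 63, 63, 63]  (not all equal)
t=10: [64, 63, 63, 63, 63, 64, 63, 63, 63, 63, 64, 63, 63, 63, 63]  (not all equal)
t=11: [62, 62, 63, 63, 63, 62, 62, 63, 63, 63, 62, 62, 63, 63, 63]  (not all equal)

Answer: never
Key observation: The state at step 9 reappears at step 11 — the system is in a cycle of period 2 from step 9 on.  No step 0..11 is synchronized, and the cycle repeats forever, so no step up to 80 (or ever) has all patches equal.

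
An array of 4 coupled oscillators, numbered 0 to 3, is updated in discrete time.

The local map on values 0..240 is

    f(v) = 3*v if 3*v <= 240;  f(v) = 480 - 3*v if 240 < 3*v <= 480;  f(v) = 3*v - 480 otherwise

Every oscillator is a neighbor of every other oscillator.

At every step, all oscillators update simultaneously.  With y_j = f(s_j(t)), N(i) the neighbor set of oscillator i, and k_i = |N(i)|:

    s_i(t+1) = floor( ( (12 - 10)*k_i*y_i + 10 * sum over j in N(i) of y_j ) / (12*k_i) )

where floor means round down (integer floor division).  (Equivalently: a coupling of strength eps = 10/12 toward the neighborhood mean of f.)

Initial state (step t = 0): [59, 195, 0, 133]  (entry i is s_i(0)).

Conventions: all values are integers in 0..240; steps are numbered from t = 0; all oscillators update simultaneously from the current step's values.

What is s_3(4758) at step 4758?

Simulating step by step:
t=0: [59, 195, 0, 133]
t=1: [81, 89, 100, 91]
t=2: [206, 208, 212, 209]
t=3: [147, 146, 145, 146]
t=4: [42, 42, 41, 42]
t=5: [125, 125, 125, 125]
t=6: [105, 105, 105, 105]
t=7: [165, 165, 165, 165]
t=8: [15, 15, 15, 15]
t=9: [45, 45, 45, 45]
t=10: [135, 135, 135, 135]
t=11: [75, 75, 75, 75]
t=12: [225, 225, 225, 225]
t=13: [195, 195, 195, 195]
t=14: [105, 105, 105, 105]

Answer: s_3(4758) = 105
Key observation: The state at step 6, [105, 105, 105, 105], reappears at step 14: the system is in a cycle of period 8 from step 6 on.  Therefore the state at step 4758 equals the state at step 6 + ((4758 - 6) mod 8) = 6, which is [105, 105, 105, 105].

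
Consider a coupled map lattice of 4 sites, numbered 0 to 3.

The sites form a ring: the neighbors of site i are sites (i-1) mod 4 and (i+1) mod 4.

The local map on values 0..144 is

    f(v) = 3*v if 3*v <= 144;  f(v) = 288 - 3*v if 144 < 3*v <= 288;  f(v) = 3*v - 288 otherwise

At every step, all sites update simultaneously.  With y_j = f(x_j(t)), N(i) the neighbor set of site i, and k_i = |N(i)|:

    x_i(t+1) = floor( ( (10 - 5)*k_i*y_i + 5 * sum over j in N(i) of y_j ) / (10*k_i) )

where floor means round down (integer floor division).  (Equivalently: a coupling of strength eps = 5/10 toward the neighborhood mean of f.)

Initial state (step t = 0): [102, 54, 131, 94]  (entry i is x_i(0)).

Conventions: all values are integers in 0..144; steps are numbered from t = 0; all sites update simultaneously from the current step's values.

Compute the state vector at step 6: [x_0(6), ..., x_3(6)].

Answer: [81, 71, 71, 81]

Derivation:
t=0: [102, 54, 131, 94]
t=1: [42, 93, 85, 33]
t=2: [90, 44, 43, 89]
t=3: [47, 102, 102, 47]
t=4: [110, 48, 48, 110]
t=5: [67, 118, 118, 67]
t=6: [81, 71, 71, 81]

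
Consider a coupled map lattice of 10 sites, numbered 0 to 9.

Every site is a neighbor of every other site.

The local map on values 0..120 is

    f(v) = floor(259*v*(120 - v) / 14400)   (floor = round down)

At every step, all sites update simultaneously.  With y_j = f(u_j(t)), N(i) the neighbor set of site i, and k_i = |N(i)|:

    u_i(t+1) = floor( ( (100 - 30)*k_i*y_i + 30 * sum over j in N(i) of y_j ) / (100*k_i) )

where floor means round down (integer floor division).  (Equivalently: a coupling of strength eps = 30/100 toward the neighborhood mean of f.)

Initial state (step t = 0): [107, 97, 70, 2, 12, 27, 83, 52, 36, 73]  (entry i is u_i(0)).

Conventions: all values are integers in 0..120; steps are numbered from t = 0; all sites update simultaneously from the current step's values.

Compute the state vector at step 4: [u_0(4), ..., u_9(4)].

Simulating step by step:
t=0: [107, 97, 70, 2, 12, 27, 83, 52, 36, 73]
t=1: [31, 41, 55, 17, 29, 44, 51, 56, 50, 55]
t=2: [51, 57, 61, 39, 50, 58, 60, 61, 60, 61]
t=3: [62, 63, 63, 58, 62, 63, 63, 63, 63, 63]
t=4: [64, 64, 64, 64, 64, 64, 64, 64, 64, 64]

Answer: [64, 64, 64, 64, 64, 64, 64, 64, 64, 64]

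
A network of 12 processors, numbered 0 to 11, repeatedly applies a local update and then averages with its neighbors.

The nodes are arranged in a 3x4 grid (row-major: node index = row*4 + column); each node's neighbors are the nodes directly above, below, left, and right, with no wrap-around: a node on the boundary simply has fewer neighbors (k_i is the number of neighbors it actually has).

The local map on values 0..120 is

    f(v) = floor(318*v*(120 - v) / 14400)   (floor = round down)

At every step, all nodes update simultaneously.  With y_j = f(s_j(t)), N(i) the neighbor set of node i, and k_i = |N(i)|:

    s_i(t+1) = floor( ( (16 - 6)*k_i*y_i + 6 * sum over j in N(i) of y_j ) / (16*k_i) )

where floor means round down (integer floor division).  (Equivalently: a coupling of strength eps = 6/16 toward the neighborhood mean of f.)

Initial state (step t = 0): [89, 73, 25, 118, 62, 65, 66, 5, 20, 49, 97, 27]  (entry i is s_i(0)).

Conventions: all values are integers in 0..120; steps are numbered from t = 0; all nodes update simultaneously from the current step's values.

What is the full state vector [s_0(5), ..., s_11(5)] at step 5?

Simulating step by step:
t=0: [89, 73, 25, 118, 62, 65, 66, 5, 20, 49, 97, 27]
t=1: [66, 70, 52, 15, 72, 77, 66, 24, 56, 68, 56, 45]
t=2: [77, 76, 72, 45, 76, 74, 75, 54, 78, 77, 78, 70]
t=3: [73, 73, 75, 75, 73, 74, 74, 76, 72, 73, 73, 76]
t=4: [75, 74, 74, 73, 75, 75, 74, 73, 75, 75, 74, 73]
t=5: [74, 74, 75, 75, 74, 74, 74, 75, 74, 74, 74, 75]

Answer: [74, 74, 75, 75, 74, 74, 74, 75, 74, 74, 74, 75]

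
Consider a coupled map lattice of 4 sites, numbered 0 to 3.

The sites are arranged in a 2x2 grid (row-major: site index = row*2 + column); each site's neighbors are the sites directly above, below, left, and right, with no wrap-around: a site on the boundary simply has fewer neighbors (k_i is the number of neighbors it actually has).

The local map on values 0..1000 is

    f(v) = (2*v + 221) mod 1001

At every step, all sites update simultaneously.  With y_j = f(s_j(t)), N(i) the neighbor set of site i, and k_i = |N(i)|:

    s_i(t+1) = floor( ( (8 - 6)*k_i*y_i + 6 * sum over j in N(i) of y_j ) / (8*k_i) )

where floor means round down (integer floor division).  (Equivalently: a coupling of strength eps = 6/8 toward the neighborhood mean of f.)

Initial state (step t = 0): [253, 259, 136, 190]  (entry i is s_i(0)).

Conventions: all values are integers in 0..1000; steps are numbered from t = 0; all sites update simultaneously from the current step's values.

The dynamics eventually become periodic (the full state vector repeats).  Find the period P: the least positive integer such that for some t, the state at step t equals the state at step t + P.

Simulating step by step:
t=0: [253, 259, 136, 190]
t=1: [643, 682, 621, 612]
t=2: [518, 502, 471, 503]
t=3: [208, 236, 221, 201]
t=4: [667, 645, 638, 664]
t=5: [515, 540, 537, 514]
t=6: [285, 261, 260, 284]
t=7: [754, 778, 777, 753]
t=8: [763, 739, 738, 762]
t=9: [709, 733, 732, 708]
t=10: [673, 649, 648, 672]
t=11: [529, 553, 552, 528]
t=12: [313, 289, 288, 312]
t=13: [810, 834, 833, 809]
t=14: [875, 851, 850, 874]
t=15: [933, 957, 956, 932]
t=16: [120, 96, 95, 119]
t=17: [424, 448, 447, 423]
t=18: [103, 79, 78, 102]
t=19: [390, 414, 413, 389]
t=20: [35, 386, 386, 285]
t=21: [817, 654, 654, 942]
t=22: [609, 490, 490, 421]
t=23: [259, 237, 237, 165]
t=24: [706, 657, 657, 659]
t=25: [558, 572, 572, 535]
t=26: [357, 325, 325, 345]
t=27: [887, 910, 910, 881]
t=28: [277, 750, 750, 274]
t=29: [733, 759, 759, 732]
t=30: [725, 698, 698, 724]
t=31: [629, 655, 655, 629]
t=32: [517, 491, 491, 517]
t=33: [215, 241, 241, 215]
t=34: [690, 664, 664, 690]
t=35: [561, 587, 587, 561]
t=36: [381, 355, 355, 381]
t=37: [944, 970, 970, 944]
t=38: [146, 120, 120, 146]
t=39: [474, 500, 500, 474]
t=40: [207, 181, 181, 207]
t=41: [596, 622, 622, 596]
t=42: [451, 425, 425, 451]
t=43: [83, 109, 109, 83]
t=44: [426, 400, 400, 426]
t=45: [33, 59, 59, 33]
t=46: [326, 300, 300, 326]
t=47: [834, 860, 860, 834]
t=48: [927, 901, 901, 927]
t=49: [34, 60, 60, 34]
t=50: [328, 302, 302, 328]
t=51: [838, 864, 864, 838]
t=52: [935, 909, 909, 935]
t=53: [50, 76, 76, 50]
t=54: [360, 334, 334, 360]
t=55: [902, 928, 928, 902]
t=56: [62, 36, 36, 62]
t=57: [306, 332, 332, 306]
t=58: [872, 846, 846, 872]
t=59: [925, 951, 951, 925]
t=60: [108, 82, 82, 108]
t=61: [398, 424, 424, 398]
t=62: [55, 29, 29, 55]
t=63: [292, 318, 318, 292]
t=64: [844, 818, 818, 844]
t=65: [869, 895, 895, 869]
t=66: [246, 720, 720, 246]
t=67: [673, 699, 699, 673]
t=68: [605, 579, 579, 605]
t=69: [391, 417, 417, 391]
t=70: [41, 15, 15, 41]
t=71: [264, 290, 290, 264]
t=72: [788, 762, 762, 788]
t=73: [757, 783, 783, 757]
t=74: [773, 747, 747, 773]
t=75: [727, 753, 753, 727]
t=76: [713, 687, 687, 713]
t=77: [607, 633, 633, 607]
t=78: [473, 447, 447, 473]
t=79: [127, 153, 153, 127]
t=80: [514, 488, 488, 514]
t=81: [209, 235, 235, 209]
t=82: [678, 652, 652, 678]
t=83: [537, 563, 563, 537]
t=84: [333, 307, 307, 333]
t=85: [848, 874, 874, 848]
t=86: [955, 929, 929, 955]
t=87: [90, 116, 116, 90]
t=88: [440, 414, 414, 440]
t=89: [61, 87, 87, 61]
t=90: [382, 356, 356, 382]
t=91: [946, 972, 972, 946]
t=92: [150, 124, 124, 150]
t=93: [482, 508, 508, 482]
t=94: [223, 197, 197, 223]
t=95: [628, 654, 654, 628]
t=96: [515, 489, 489, 515]
t=97: [211, 237, 237, 211]
t=98: [682, 656, 656, 682]
t=99: [545, 571, 571, 545]
t=100: [349, 323, 323, 349]
t=101: [880, 906, 906, 880]
t=102: [268, 742, 742, 268]
t=103: [717, 743, 743, 717]
t=104: [693, 667, 667, 693]
t=105: [567, 593, 593, 567]
t=106: [393, 367, 367, 393]
t=107: [717, 243, 243, 717]
t=108: [693, 667, 667, 693]

Answer: 4
Key observation: The state at step 104, [693, 667, 667, 693], reappears at step 108 — and no state repeats earlier — so the cycle the system enters has period 4.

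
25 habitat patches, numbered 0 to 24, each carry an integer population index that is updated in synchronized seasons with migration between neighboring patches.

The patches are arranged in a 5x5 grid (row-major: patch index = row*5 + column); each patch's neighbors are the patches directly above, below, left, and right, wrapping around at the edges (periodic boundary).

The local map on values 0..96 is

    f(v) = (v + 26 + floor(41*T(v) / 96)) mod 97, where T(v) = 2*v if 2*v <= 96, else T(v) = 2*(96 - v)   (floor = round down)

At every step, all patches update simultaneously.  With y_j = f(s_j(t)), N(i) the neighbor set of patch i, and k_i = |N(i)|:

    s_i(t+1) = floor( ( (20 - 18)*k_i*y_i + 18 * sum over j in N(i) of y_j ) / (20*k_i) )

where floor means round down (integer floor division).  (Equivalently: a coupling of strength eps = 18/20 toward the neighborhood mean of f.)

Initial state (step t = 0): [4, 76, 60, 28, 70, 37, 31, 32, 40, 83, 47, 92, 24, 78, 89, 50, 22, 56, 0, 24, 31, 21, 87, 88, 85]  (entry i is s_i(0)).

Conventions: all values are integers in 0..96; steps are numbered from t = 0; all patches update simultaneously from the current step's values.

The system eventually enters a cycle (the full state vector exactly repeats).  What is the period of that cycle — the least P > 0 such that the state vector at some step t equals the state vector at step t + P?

Simulating step by step:
t=0: [4, 76, 60, 28, 70, 37, 31, 32, 40, 83, 47, 92, 24, 78, 89, 50, 22, 56, 0, 24, 31, 21, 87, 88, 85]
t=1: [52, 46, 48, 22, 37, 44, 58, 47, 46, 34, 37, 55, 40, 29, 31, 54, 34, 43, 32, 27, 39, 50, 30, 35, 46]
t=2: [28, 17, 41, 55, 51, 50, 15, 13, 57, 54, 38, 48, 27, 49, 84, 60, 23, 58, 65, 52, 15, 43, 38, 64, 60]
t=3: [40, 37, 50, 15, 31, 56, 37, 39, 25, 19, 27, 67, 31, 32, 36, 54, 21, 60, 18, 20, 32, 62, 21, 36, 26]
t=4: [63, 39, 49, 64, 51, 54, 39, 60, 52, 65, 41, 73, 36, 77, 73, 66, 23, 62, 64, 60, 34, 71, 39, 65, 80]
t=5: [30, 13, 11, 18, 20, 12, 13, 30, 20, 18, 18, 39, 27, 36, 16, 42, 25, 42, 20, 20, 27, 37, 17, 16, 35]
t=6: [61, 65, 60, 56, 71, 60, 45, 60, 71, 57, 30, 57, 48, 67, 66, 61, 31, 60, 54, 54, 68, 66, 50, 66, 66]
t=7: [19, 17, 19, 20, 19, 31, 18, 17, 19, 20, 25, 45, 19, 19, 33, 47, 25, 32, 19, 19, 19, 33, 19, 18, 19]
t=8: [65, 66, 59, 60, 61, 65, 52, 60, 61, 72, 51, 60, 54, 66, 66, 61, 52, 65, 65, 56, 56, 65, 71, 61, 60]
t=9: [19, 19, 19, 19, 19, 19, 19, 18, 19, 19, 19, 18, 19, 19, 19, 18, 19, 19, 19, 19, 19, 19, 19, 19, 19]
t=10: [61, 61, 60, 61, 61, 61, 60, 60, 60, 61, 60, 60, 60, 61, 61, 60, 60, 61, 61, 60, 60, 61, 61, 61, 61]
t=11: [19, 19, 19, 19, 19, 19, 19, 19, 19, 19, 19, 19, 19, 19, 19, 19, 19, 19, 19, 19, 19, 19, 19, 19, 19]
t=12: [61, 61, 61, 61, 61, 61, 61, 61, 61, 61, 61, 61, 61, 61, 61, 61, 61, 61, 61, 61, 61, 61, 61, 61, 61]
t=13: [19, 19, 19, 19, 19, 19, 19, 19, 19, 19, 19, 19, 19, 19, 19, 19, 19, 19, 19, 19, 19, 19, 19, 19, 19]

Answer: 2
Key observation: The state at step 11, [19, 19, 19, 19, 19, 19, 19, 19, 19, 19, 19, 19, 19, 19, 19, 19, 19, 19, 19, 19, 19, 19, 19, 19, 19], reappears at step 13 — and no state repeats earlier — so the cycle the system enters has period 2.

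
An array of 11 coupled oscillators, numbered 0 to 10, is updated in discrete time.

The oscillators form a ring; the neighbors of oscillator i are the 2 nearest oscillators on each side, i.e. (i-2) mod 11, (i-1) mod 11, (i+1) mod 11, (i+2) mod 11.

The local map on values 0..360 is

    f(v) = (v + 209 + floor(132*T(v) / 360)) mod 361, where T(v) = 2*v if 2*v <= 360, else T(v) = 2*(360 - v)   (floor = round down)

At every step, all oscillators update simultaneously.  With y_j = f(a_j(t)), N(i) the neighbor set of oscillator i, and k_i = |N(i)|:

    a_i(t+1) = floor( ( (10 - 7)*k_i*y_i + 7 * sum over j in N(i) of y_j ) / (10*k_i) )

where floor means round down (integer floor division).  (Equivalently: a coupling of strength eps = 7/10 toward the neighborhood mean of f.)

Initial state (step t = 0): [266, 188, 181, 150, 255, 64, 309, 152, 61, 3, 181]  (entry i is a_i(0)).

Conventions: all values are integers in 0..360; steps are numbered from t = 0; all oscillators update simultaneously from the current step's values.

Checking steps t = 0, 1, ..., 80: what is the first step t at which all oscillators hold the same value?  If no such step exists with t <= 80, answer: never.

Answer: 12
Key observation: Synchronization is absorbing here: once all oscillators are equal they stay equal, and step 12 is the first all-equal step.

Derivation:
t=0: [266, 188, 181, 150, 255, 64, 309, 152, 61, 3, 181]  (not all equal)
t=1: [176, 155, 158, 176, 190, 199, 219, 215, 213, 198, 200]  (not all equal)
t=2: [144, 138, 138, 144, 155, 163, 167, 167, 167, 163, 154]  (not all equal)
t=3: [102, 95, 95, 102, 113, 124, 132, 134, 131, 123, 113]  (not all equal)
t=4: [29, 21, 21, 29, 43, 57, 68, 71, 68, 57, 43]  (not all equal)
t=5: [266, 256, 256, 266, 283, 302, 316, 321, 316, 302, 283]  (not all equal)
t=6: [183, 181, 181, 183, 187, 190, 193, 194, 193, 190, 187]  (not all equal)
t=7: [160, 160, 160, 160, 161, 161, 162, 162, 162, 161, 161]  (not all equal)
t=8: [125, 125, 125, 125, 126, 127, 127, 127, 127, 127, 126]  (not all equal)
t=9: [65, 64, 64, 65, 66, 66, 67, 68, 67, 66, 66]  (not all equal)
t=10: [321, 320, 320, 321, 322, 323, 324, 324, 324, 323, 322]  (not all equal)
t=11: [197, 197, 197, 197, 197, 197, 197, 198, 197, 197, 197]  (not all equal)
t=12: [164, 164, 164, 164, 164, 164, 164, 164, 164, 164, 164]  (all equal)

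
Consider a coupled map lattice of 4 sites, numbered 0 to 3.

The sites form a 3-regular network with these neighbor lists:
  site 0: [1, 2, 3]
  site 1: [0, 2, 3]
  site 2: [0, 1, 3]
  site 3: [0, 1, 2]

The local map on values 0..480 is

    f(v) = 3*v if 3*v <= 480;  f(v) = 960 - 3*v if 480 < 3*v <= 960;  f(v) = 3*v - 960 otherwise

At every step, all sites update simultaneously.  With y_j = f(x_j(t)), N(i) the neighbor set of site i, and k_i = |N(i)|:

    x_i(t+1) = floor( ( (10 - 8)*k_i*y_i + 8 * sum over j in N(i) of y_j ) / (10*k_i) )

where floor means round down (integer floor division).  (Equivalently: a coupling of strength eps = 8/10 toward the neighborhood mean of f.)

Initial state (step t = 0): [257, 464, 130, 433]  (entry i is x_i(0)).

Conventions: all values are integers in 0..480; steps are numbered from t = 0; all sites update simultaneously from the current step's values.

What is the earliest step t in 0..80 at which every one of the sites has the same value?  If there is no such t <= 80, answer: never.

Simulating step by step:
t=0: [257, 464, 130, 433]  (not all equal)
t=1: [347, 331, 334, 337]  (not all equal)
t=2: [49, 53, 52, 51]  (not all equal)
t=3: [154, 153, 153, 153]  (not all equal)
t=4: [459, 459, 459, 459]  (all equal)

Answer: 4
Key observation: Synchronization is absorbing here: once all sites are equal they stay equal, and step 4 is the first all-equal step.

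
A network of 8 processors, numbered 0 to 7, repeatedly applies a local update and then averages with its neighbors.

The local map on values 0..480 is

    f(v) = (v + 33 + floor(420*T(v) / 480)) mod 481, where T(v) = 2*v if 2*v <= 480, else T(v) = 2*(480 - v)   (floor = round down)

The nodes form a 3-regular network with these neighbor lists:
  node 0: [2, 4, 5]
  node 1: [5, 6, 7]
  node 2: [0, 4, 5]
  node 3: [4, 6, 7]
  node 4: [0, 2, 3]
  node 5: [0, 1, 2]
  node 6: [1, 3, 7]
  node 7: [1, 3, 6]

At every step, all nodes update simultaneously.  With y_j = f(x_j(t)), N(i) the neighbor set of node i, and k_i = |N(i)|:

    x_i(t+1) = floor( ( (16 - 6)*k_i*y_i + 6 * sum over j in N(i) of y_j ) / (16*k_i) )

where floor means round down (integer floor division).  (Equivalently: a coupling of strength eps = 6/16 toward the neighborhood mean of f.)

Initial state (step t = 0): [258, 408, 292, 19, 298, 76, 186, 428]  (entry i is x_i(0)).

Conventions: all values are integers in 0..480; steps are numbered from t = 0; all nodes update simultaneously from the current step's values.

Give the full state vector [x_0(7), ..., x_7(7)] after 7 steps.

Answer: [343, 371, 337, 159, 108, 359, 391, 393]

Derivation:
t=0: [258, 408, 292, 19, 298, 76, 186, 428]
t=1: [196, 100, 184, 90, 162, 208, 69, 73]
t=2: [139, 264, 122, 291, 352, 134, 241, 246]
t=3: [371, 223, 348, 176, 199, 372, 203, 201]
t=4: [113, 144, 122, 61, 96, 121, 106, 103]
t=5: [343, 393, 355, 242, 299, 370, 320, 316]
t=6: [134, 113, 130, 190, 163, 115, 152, 154]
t=7: [343, 371, 337, 159, 108, 359, 391, 393]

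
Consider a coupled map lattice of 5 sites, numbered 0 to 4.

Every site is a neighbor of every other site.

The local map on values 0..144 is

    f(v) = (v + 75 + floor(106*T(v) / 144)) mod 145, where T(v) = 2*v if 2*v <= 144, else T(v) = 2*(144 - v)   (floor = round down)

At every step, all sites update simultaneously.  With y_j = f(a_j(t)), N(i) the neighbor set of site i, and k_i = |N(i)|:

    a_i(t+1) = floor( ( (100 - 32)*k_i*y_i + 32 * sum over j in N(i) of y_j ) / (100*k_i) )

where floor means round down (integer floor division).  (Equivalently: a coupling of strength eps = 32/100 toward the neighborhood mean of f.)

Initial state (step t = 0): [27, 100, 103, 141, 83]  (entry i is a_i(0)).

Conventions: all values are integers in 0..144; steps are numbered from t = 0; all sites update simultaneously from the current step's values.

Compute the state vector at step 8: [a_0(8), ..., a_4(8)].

Simulating step by step:
t=0: [27, 100, 103, 141, 83]
t=1: [125, 96, 96, 85, 101]
t=2: [86, 95, 95, 98, 93]
t=3: [99, 97, 97, 96, 97]
t=4: [95, 95, 95, 95, 95]
t=5: [97, 97, 97, 97, 97]
t=6: [96, 96, 96, 96, 96]
t=7: [96, 96, 96, 96, 96]
t=8: [96, 96, 96, 96, 96]

Answer: [96, 96, 96, 96, 96]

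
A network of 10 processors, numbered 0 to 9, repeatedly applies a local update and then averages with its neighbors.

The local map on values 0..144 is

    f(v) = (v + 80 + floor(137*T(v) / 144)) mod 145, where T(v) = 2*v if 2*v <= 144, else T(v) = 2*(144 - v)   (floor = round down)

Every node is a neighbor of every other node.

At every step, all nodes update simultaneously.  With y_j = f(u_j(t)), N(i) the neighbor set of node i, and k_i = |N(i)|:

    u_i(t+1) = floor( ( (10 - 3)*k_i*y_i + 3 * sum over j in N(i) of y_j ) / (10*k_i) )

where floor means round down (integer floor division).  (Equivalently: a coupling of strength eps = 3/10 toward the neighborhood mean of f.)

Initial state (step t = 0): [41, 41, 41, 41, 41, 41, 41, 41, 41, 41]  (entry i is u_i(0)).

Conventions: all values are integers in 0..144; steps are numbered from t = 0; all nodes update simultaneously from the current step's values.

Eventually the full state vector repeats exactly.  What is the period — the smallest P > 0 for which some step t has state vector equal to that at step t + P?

Answer: 2
Key observation: The state at step 18, [106, 106, 106, 106, 106, 106, 106, 106, 106, 106], reappears at step 20 — and no state repeats earlier — so the cycle the system enters has period 2.

Derivation:
t=0: [41, 41, 41, 41, 41, 41, 41, 41, 41, 41]
t=1: [54, 54, 54, 54, 54, 54, 54, 54, 54, 54]
t=2: [91, 91, 91, 91, 91, 91, 91, 91, 91, 91]
t=3: [126, 126, 126, 126, 126, 126, 126, 126, 126, 126]
t=4: [95, 95, 95, 95, 95, 95, 95, 95, 95, 95]
t=5: [123, 123, 123, 123, 123, 123, 123, 123, 123, 123]
t=6: [97, 97, 97, 97, 97, 97, 97, 97, 97, 97]
t=7: [121, 121, 121, 121, 121, 121, 121, 121, 121, 121]
t=8: [99, 99, 99, 99, 99, 99, 99, 99, 99, 99]
t=9: [119, 119, 119, 119, 119, 119, 119, 119, 119, 119]
t=10: [101, 101, 101, 101, 101, 101, 101, 101, 101, 101]
t=11: [117, 117, 117, 117, 117, 117, 117, 117, 117, 117]
t=12: [103, 103, 103, 103, 103, 103, 103, 103, 103, 103]
t=13: [116, 116, 116, 116, 116, 116, 116, 116, 116, 116]
t=14: [104, 104, 104, 104, 104, 104, 104, 104, 104, 104]
t=15: [115, 115, 115, 115, 115, 115, 115, 115, 115, 115]
t=16: [105, 105, 105, 105, 105, 105, 105, 105, 105, 105]
t=17: [114, 114, 114, 114, 114, 114, 114, 114, 114, 114]
t=18: [106, 106, 106, 106, 106, 106, 106, 106, 106, 106]
t=19: [113, 113, 113, 113, 113, 113, 113, 113, 113, 113]
t=20: [106, 106, 106, 106, 106, 106, 106, 106, 106, 106]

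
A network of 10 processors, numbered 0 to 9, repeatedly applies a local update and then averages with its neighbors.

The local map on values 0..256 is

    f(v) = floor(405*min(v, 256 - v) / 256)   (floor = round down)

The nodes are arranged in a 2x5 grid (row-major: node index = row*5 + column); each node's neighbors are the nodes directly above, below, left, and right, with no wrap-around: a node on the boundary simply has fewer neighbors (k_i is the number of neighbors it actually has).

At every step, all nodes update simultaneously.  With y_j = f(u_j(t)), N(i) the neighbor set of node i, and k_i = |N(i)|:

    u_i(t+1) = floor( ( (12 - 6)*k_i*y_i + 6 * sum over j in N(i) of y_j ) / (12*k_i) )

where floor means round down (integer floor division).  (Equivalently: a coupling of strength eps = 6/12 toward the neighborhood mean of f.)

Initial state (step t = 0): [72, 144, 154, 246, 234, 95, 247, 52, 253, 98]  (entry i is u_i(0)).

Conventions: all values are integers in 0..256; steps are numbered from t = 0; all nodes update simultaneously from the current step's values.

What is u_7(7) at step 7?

Answer: u_7(7) = 155

Derivation:
t=0: [72, 144, 154, 246, 234, 95, 247, 52, 253, 98]
t=1: [138, 136, 126, 40, 59, 106, 75, 70, 44, 87]
t=2: [182, 178, 159, 91, 96, 159, 136, 119, 86, 109]
t=3: [127, 138, 152, 144, 154, 153, 171, 173, 151, 157]
t=4: [187, 176, 164, 170, 163, 164, 146, 142, 160, 159]
t=5: [122, 134, 146, 141, 145, 143, 162, 168, 153, 151]
t=6: [189, 182, 172, 175, 174, 174, 159, 150, 162, 167]
t=7: [114, 123, 134, 132, 131, 129, 145, 155, 146, 139]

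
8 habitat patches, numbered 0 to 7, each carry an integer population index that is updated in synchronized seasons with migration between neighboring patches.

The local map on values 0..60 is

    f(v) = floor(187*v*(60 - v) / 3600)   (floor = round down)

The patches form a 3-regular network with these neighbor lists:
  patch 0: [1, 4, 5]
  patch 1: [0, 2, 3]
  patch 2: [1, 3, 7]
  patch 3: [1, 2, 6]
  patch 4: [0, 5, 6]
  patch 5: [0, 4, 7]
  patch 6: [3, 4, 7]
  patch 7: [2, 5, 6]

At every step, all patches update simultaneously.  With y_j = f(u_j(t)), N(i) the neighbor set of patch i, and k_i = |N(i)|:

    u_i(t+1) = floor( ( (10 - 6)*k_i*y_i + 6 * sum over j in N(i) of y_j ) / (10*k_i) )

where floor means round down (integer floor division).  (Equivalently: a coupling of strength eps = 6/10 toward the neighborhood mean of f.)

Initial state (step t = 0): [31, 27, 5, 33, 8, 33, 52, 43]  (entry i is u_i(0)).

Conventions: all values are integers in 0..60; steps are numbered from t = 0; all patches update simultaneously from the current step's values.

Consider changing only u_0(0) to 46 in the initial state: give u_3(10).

Simulating step by step:
t=0: [46, 27, 5, 33, 8, 33, 52, 43]
t=1: [35, 37, 31, 34, 28, 36, 29, 31]
t=2: [44, 44, 45, 45, 45, 45, 45, 45]
t=3: [35, 35, 35, 35, 35, 35, 35, 35]
t=4: [45, 45, 45, 45, 45, 45, 45, 45]
t=5: [35, 35, 35, 35, 35, 35, 35, 35]
t=6: [45, 45, 45, 45, 45, 45, 45, 45]
t=7: [35, 35, 35, 35, 35, 35, 35, 35]
t=8: [45, 45, 45, 45, 45, 45, 45, 45]
t=9: [35, 35, 35, 35, 35, 35, 35, 35]
t=10: [45, 45, 45, 45, 45, 45, 45, 45]

Answer: u_3(10) = 45
Key observation: This trace re-runs the system from the modified initial state.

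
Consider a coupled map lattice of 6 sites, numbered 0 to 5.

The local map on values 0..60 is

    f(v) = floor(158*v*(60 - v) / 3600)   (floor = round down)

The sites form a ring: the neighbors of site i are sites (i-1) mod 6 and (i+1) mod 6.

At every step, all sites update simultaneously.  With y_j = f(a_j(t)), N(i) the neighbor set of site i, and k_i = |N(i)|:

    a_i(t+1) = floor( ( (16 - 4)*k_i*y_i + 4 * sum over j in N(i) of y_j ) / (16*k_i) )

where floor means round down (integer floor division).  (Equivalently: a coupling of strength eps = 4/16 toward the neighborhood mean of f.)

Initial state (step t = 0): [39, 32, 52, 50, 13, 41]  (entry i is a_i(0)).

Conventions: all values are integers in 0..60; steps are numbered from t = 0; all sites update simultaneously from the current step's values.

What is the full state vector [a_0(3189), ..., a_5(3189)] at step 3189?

Answer: [37, 37, 37, 37, 37, 37]
Key observation: The state at step 4, [37, 37, 37, 37, 37, 37], reappears at step 5: the system is in a cycle of period 1 from step 4 on.  Therefore the state at step 3189 equals the state at step 4 + ((3189 - 4) mod 1) = 4, which is [37, 37, 37, 37, 37, 37].

Derivation:
t=0: [39, 32, 52, 50, 13, 41]
t=1: [35, 35, 21, 21, 26, 33]
t=2: [38, 37, 35, 35, 37, 38]
t=3: [36, 37, 37, 37, 37, 36]
t=4: [37, 37, 37, 37, 37, 37]
t=5: [37, 37, 37, 37, 37, 37]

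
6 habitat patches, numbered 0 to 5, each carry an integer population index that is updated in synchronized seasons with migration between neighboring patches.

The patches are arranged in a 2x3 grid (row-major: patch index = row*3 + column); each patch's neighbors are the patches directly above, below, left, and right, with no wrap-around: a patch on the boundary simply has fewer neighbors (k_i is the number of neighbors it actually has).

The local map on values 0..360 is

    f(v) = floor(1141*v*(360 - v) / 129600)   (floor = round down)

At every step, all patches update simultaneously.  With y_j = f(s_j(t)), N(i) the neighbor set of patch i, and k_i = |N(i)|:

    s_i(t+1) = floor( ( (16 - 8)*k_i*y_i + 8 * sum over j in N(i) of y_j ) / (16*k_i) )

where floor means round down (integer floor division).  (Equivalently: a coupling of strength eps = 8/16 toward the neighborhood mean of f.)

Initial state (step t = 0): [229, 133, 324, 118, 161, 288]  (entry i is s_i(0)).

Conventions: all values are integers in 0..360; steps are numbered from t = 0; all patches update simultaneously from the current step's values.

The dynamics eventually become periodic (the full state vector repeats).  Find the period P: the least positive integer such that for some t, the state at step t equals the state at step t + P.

Simulating step by step:
t=0: [229, 133, 324, 118, 161, 288]
t=1: [261, 240, 162, 262, 257, 187]
t=2: [233, 250, 275, 228, 243, 270]
t=3: [256, 240, 216, 259, 244, 220]
t=4: [237, 252, 267, 235, 250, 266]
t=5: [252, 238, 223, 253, 240, 225]
t=6: [242, 254, 264, 242, 253, 263]
t=7: [247, 237, 226, 247, 237, 227]
t=8: [247, 255, 263, 247, 255, 263]
t=9: [242, 234, 226, 242, 234, 226]
t=10: [253, 258, 264, 253, 258, 264]
t=11: [236, 230, 225, 236, 230, 225]
t=12: [258, 262, 266, 258, 262, 266]
t=13: [229, 225, 221, 229, 225, 221]
t=14: [264, 267, 269, 264, 267, 269]
t=15: [221, 218, 215, 221, 218, 215]
t=16: [270, 272, 273, 270, 272, 273]
t=17: [212, 210, 209, 212, 210, 209]
t=18: [276, 276, 277, 276, 276, 277]
t=19: [204, 203, 202, 204, 203, 202]
t=20: [280, 280, 280, 280, 280, 280]
t=21: [197, 197, 197, 197, 197, 197]
t=22: [282, 282, 282, 282, 282, 282]
t=23: [193, 193, 193, 193, 193, 193]
t=24: [283, 283, 283, 283, 283, 283]
t=25: [191, 191, 191, 191, 191, 191]
t=26: [284, 284, 284, 284, 284, 284]
t=27: [190, 190, 190, 190, 190, 190]
t=28: [284, 284, 284, 284, 284, 284]

Answer: 2
Key observation: The state at step 26, [284, 284, 284, 284, 284, 284], reappears at step 28 — and no state repeats earlier — so the cycle the system enters has period 2.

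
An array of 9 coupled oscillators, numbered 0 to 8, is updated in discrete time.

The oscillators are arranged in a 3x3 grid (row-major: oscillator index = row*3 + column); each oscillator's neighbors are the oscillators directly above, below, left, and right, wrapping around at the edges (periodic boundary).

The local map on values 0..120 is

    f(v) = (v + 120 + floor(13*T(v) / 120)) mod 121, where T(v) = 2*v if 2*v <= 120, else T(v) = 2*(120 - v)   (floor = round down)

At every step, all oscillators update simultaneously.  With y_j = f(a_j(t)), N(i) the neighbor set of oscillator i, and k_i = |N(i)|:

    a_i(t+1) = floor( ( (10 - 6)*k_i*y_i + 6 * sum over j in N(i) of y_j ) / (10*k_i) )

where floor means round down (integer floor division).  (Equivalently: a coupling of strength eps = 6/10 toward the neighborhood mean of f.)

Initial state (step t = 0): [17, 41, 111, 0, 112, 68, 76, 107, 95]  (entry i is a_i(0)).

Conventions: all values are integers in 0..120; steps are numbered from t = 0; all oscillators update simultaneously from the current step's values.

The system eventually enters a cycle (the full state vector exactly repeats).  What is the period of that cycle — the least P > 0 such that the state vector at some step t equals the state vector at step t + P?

Answer: 1
Key observation: The state at step 11, [111, 111, 111, 111, 111, 111, 111, 111, 111], reappears at step 12 — and no state repeats earlier — so the cycle the system enters has period 1.

Derivation:
t=0: [17, 41, 111, 0, 112, 68, 76, 107, 95]
t=1: [62, 71, 81, 91, 97, 97, 85, 94, 96]
t=2: [82, 85, 88, 93, 96, 97, 91, 94, 96]
t=3: [92, 93, 94, 96, 97, 98, 96, 97, 98]
t=4: [98, 98, 98, 99, 99, 100, 99, 99, 100]
t=5: [101, 101, 101, 102, 102, 102, 102, 102, 102]
t=6: [104, 104, 104, 104, 104, 104, 104, 104, 104]
t=7: [106, 106, 106, 106, 106, 106, 106, 106, 106]
t=8: [108, 108, 108, 108, 108, 108, 108, 108, 108]
t=9: [109, 109, 109, 109, 109, 109, 109, 109, 109]
t=10: [110, 110, 110, 110, 110, 110, 110, 110, 110]
t=11: [111, 111, 111, 111, 111, 111, 111, 111, 111]
t=12: [111, 111, 111, 111, 111, 111, 111, 111, 111]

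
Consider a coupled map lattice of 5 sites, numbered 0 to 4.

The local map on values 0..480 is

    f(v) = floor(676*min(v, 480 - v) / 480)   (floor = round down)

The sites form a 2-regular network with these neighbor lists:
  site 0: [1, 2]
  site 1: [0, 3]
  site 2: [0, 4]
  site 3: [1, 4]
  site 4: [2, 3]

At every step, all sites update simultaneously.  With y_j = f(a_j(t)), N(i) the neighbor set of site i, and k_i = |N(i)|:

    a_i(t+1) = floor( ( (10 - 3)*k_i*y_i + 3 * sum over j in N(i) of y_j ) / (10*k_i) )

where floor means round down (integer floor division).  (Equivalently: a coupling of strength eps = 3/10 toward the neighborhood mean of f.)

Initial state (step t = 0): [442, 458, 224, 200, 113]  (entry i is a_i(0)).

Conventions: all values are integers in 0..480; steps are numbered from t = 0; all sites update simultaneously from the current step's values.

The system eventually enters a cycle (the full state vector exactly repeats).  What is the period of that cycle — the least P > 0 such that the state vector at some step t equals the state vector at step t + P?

Answer: 8
Key observation: The state at step 35, [229, 212, 243, 217, 239], reappears at step 43 — and no state repeats earlier — so the cycle the system enters has period 8.

Derivation:
t=0: [442, 458, 224, 200, 113]
t=1: [88, 71, 252, 225, 200]
t=2: [149, 135, 285, 278, 292]
t=3: [215, 206, 262, 266, 268]
t=4: [300, 293, 304, 298, 299]
t=5: [253, 260, 248, 256, 253]
t=6: [318, 311, 323, 314, 319]
t=7: [228, 235, 222, 232, 226]
t=8: [321, 328, 314, 325, 318]
t=9: [223, 215, 230, 218, 227]
t=10: [313, 304, 321, 308, 317]
t=11: [235, 244, 225, 240, 230]
t=12: [328, 332, 319, 334, 324]
t=13: [214, 208, 223, 207, 217]
t=14: [301, 293, 310, 293, 304]
t=15: [251, 261, 242, 260, 248]
t=16: [321, 310, 331, 311, 324]
t=17: [223, 236, 212, 235, 220]
t=18: [314, 329, 302, 327, 310]
t=19: [232, 215, 245, 218, 237]
t=20: [323, 306, 329, 310, 328]
t=21: [223, 240, 213, 236, 217]
t=22: [315, 333, 302, 328, 308]
t=23: [230, 211, 246, 217, 239]
t=24: [320, 302, 329, 308, 330]
t=25: [226, 245, 213, 238, 215]
t=26: [316, 328, 302, 329, 306]
t=27: [230, 216, 246, 217, 240]
t=28: [321, 307, 329, 309, 331]
t=29: [224, 239, 213, 235, 214]
t=30: [315, 331, 301, 326, 305]
t=31: [231, 213, 248, 219, 242]
t=32: [321, 304, 327, 310, 329]
t=33: [225, 242, 215, 236, 216]
t=34: [316, 331, 304, 328, 307]
t=35: [229, 212, 243, 217, 239]
t=36: [320, 302, 331, 308, 330]
t=37: [226, 245, 211, 238, 215]
t=38: [316, 328, 300, 329, 306]
t=39: [231, 216, 248, 217, 241]
t=40: [322, 307, 327, 309, 329]
t=41: [224, 239, 215, 236, 216]
t=42: [316, 332, 304, 328, 307]
t=43: [229, 212, 243, 217, 239]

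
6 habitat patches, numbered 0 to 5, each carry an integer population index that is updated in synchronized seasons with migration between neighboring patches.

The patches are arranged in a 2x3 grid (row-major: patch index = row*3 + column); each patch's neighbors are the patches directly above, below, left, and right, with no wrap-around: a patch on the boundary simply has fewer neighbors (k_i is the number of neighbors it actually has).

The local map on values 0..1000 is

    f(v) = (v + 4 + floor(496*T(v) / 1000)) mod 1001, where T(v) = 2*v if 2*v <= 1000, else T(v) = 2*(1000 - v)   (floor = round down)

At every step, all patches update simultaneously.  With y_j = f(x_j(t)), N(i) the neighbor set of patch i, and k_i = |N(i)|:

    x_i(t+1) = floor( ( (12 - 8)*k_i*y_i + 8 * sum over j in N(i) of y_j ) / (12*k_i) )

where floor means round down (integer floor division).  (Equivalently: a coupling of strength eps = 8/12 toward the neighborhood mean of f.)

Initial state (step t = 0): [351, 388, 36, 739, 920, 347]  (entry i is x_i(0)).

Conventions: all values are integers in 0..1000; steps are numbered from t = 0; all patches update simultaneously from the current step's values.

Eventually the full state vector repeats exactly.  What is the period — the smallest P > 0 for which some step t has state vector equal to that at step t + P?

Answer: 17
Key observation: The state at step 3, [0, 0, 0, 0, 0, 0], reappears at step 20 — and no state repeats earlier — so the cycle the system enters has period 17.

Derivation:
t=0: [351, 388, 36, 739, 920, 347]
t=1: [493, 432, 515, 235, 327, 257]
t=2: [774, 874, 793, 704, 629, 723]
t=3: [0, 0, 0, 0, 0, 0]
t=4: [4, 4, 4, 4, 4, 4]
t=5: [11, 11, 11, 11, 11, 11]
t=6: [25, 25, 25, 25, 25, 25]
t=7: [53, 53, 53, 53, 53, 53]
t=8: [109, 109, 109, 109, 109, 109]
t=9: [221, 221, 221, 221, 221, 221]
t=10: [444, 444, 444, 444, 444, 444]
t=11: [888, 888, 888, 888, 888, 888]
t=12: [2, 2, 2, 2, 2, 2]
t=13: [7, 7, 7, 7, 7, 7]
t=14: [17, 17, 17, 17, 17, 17]
t=15: [37, 37, 37, 37, 37, 37]
t=16: [77, 77, 77, 77, 77, 77]
t=17: [157, 157, 157, 157, 157, 157]
t=18: [316, 316, 316, 316, 316, 316]
t=19: [633, 633, 633, 633, 633, 633]
t=20: [0, 0, 0, 0, 0, 0]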